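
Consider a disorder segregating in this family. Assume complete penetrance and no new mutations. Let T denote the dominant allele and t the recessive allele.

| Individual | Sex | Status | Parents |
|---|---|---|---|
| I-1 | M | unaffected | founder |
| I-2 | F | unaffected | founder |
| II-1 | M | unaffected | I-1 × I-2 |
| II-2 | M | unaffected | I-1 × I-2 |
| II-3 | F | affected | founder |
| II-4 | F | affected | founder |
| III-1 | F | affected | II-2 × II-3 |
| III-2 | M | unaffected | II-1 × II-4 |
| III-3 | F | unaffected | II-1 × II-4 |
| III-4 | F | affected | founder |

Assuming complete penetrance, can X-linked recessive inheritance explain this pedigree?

No

Under X-linked recessive, III-1 (affected, female) cannot arise from II-2 (unaffected) × II-3 (affected).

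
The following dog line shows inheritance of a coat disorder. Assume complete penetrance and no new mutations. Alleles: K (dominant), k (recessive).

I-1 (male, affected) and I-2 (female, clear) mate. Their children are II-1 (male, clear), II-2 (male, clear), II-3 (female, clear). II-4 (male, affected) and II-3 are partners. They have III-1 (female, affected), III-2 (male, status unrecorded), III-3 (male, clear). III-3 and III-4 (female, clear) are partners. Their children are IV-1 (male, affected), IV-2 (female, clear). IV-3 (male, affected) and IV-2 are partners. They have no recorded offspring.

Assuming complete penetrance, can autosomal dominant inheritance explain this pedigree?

No

Under autosomal dominant, IV-1 (affected, male) cannot arise from III-3 (clear) × III-4 (clear).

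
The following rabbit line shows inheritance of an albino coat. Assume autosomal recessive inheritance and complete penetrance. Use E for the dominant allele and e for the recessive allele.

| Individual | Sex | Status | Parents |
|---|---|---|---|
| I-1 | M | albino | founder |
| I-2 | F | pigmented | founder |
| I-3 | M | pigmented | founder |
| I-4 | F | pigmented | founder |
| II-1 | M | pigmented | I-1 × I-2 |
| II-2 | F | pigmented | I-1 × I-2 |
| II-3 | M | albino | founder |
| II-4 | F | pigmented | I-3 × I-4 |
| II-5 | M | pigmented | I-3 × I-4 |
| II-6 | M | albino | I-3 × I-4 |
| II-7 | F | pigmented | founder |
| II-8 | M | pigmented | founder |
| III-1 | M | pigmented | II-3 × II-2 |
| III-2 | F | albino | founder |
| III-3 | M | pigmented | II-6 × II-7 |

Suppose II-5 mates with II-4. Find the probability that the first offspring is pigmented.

8/9

I-3 is pigmented so carries E and passed e to II-6 (ee), so I-3 is Ee.
I-4 is pigmented so carries E and passed e to II-6 (ee), so I-4 is Ee.
II-5 is a pigmented offspring of I-3 (Ee) × I-4 (Ee), whose cross gives 1/4 EE : 1/2 Ee : 1/4 ee; conditioning on being pigmented, II-5 is EE with probability 1/3, Ee with probability 2/3.
II-4 is a pigmented offspring of I-3 (Ee) × I-4 (Ee), whose cross gives 1/4 EE : 1/2 Ee : 1/4 ee; conditioning on being pigmented, II-4 is EE with probability 1/3, Ee with probability 2/3.
Summing over parental genotype combinations, P(offspring is pigmented) = 1/9·1 + 2/9·1 + 2/9·1 + 4/9·3/4 = 8/9.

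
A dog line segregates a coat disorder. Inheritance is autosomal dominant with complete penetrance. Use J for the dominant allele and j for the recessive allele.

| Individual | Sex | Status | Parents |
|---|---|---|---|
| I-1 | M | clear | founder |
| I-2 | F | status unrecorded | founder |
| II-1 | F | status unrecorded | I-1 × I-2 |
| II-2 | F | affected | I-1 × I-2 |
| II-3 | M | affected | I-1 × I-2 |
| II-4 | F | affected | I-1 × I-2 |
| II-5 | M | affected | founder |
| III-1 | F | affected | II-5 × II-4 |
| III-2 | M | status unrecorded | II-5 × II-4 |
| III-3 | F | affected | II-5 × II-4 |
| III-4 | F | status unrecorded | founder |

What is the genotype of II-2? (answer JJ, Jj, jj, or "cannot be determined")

Jj

From phenotype alone, II-2 is JJ or Jj.
II-2 is affected so carries J and received j from I-1 (jj), so II-2 is Jj.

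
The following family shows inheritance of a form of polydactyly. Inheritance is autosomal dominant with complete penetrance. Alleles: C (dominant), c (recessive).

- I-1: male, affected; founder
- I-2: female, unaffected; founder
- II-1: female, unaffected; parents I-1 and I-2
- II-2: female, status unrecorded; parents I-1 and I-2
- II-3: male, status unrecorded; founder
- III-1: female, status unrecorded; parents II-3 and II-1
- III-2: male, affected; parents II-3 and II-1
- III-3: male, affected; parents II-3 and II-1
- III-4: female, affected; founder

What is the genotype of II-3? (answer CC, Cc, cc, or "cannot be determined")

II-3's phenotype is unrecorded, and no parent or child forces a single allele at both positions; consistent genotype assignments exist with II-3 as CC or Cc.

cannot be determined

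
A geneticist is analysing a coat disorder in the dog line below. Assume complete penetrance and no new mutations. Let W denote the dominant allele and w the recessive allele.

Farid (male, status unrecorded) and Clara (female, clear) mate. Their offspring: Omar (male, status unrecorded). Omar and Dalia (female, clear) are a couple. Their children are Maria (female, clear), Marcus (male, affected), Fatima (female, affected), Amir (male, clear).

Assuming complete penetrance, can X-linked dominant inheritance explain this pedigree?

No

Under X-linked dominant, Marcus (affected, male) cannot arise from Omar (unrecorded) × Dalia (clear).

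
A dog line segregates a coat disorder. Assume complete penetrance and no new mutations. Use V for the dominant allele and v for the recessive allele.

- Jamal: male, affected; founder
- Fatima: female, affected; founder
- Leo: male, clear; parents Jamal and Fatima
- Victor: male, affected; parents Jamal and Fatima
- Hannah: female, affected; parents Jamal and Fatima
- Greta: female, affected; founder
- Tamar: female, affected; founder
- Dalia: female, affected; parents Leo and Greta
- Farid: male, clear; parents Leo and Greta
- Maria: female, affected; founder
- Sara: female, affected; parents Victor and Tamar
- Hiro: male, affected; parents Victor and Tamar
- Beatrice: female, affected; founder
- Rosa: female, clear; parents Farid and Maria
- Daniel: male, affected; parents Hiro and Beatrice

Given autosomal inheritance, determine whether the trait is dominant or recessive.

Jamal and Fatima are both affected yet have a clear child Leo. Under a recessive model two affected parents are homozygous and every child would be affected, so the trait cannot be recessive.

dominant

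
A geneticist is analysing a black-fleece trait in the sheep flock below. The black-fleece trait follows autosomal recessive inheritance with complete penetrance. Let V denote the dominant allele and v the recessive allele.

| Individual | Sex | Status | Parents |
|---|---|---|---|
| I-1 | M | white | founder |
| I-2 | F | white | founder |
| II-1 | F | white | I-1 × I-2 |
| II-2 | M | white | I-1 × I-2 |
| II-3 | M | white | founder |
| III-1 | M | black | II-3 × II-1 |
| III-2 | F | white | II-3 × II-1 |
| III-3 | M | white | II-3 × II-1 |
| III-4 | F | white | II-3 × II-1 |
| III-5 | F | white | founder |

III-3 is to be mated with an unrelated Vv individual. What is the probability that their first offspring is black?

1/6

II-3 is white so carries V and passed v to III-1 (vv), so II-3 is Vv.
II-1 is white so carries V and passed v to III-1 (vv), so II-1 is Vv.
III-3 is a white offspring of II-3 (Vv) × II-1 (Vv), whose cross gives 1/4 VV : 1/2 Vv : 1/4 vv; conditioning on being white, III-3 is VV with probability 1/3, Vv with probability 2/3.
Summing over parental genotype combinations, P(offspring is black) = 2/3·1/4 = 1/6.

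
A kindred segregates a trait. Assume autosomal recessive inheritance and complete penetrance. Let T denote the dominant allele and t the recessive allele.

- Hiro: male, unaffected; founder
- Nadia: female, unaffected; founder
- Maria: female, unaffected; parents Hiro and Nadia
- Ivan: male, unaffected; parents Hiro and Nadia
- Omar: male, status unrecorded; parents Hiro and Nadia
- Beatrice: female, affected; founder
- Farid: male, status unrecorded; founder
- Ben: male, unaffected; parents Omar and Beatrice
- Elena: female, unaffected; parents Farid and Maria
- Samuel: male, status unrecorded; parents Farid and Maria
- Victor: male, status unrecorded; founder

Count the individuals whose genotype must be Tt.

1

Obligate heterozygotes: Ben is unaffected so carries T and received t from Beatrice (tt), so Ben is Tt.
Every other individual is either homozygous by phenotype or has at least one consistent homozygous assignment, so the count is 1.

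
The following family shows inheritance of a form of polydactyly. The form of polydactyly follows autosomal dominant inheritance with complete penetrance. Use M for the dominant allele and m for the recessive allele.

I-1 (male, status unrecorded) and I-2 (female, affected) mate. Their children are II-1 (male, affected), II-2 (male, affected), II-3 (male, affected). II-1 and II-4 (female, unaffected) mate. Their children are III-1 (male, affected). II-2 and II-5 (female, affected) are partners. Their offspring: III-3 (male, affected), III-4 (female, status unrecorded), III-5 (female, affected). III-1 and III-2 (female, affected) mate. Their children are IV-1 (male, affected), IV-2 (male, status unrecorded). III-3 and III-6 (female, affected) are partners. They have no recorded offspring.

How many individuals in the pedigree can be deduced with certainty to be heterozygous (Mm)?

Obligate heterozygotes: III-1 is affected so carries M and received m from II-4 (mm), so III-1 is Mm.
Every other individual is either homozygous by phenotype or has at least one consistent homozygous assignment, so the count is 1.

1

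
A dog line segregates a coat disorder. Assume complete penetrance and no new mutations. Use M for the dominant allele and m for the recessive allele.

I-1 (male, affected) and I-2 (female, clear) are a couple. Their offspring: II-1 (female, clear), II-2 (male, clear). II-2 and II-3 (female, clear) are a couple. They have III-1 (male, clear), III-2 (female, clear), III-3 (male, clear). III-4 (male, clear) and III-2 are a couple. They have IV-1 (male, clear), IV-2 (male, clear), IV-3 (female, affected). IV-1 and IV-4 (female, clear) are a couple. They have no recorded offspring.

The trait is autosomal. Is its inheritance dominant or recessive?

III-4 and III-2 are both clear yet have an affected child IV-3. Under dominance, an affected child requires at least one affected parent, so the trait cannot be dominant.

recessive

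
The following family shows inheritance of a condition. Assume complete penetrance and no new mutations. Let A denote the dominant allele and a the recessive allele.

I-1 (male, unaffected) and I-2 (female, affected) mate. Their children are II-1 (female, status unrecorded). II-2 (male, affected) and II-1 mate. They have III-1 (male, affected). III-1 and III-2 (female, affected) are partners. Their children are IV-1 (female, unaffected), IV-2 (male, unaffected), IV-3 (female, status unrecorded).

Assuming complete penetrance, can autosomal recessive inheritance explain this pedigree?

Under autosomal recessive, IV-1 (unaffected, female) cannot arise from III-1 (affected) × III-2 (affected).

No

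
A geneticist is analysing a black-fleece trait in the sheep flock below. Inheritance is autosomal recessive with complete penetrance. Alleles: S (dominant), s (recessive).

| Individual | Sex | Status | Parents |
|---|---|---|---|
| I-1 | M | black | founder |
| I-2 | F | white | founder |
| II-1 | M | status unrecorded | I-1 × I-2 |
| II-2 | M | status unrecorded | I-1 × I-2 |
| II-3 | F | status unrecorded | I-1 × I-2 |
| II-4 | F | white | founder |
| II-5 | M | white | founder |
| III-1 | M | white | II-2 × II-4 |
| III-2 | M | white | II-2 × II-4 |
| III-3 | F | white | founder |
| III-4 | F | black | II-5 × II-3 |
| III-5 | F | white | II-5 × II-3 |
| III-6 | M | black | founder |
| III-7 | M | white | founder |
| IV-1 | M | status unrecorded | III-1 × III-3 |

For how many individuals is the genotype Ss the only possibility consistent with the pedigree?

1

Obligate heterozygotes: II-5 is white so carries S and passed s to III-4 (ss), so II-5 is Ss.
Every other individual is either homozygous by phenotype or has at least one consistent homozygous assignment, so the count is 1.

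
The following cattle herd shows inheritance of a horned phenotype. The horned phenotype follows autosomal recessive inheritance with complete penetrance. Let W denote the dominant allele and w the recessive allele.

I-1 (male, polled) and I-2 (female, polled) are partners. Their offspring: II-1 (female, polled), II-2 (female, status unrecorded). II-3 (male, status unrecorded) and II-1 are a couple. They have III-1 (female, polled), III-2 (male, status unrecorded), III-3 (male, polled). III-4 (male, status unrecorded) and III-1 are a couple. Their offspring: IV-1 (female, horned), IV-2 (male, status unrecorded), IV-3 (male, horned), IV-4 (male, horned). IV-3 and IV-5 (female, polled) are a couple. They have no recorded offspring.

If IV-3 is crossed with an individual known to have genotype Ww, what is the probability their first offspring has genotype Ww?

1/2

IV-3 is horned, so IV-3 is ww.
The cross gives 1/2 Ww : 1/2 ww, so P(offspring has genotype Ww) = 1/2.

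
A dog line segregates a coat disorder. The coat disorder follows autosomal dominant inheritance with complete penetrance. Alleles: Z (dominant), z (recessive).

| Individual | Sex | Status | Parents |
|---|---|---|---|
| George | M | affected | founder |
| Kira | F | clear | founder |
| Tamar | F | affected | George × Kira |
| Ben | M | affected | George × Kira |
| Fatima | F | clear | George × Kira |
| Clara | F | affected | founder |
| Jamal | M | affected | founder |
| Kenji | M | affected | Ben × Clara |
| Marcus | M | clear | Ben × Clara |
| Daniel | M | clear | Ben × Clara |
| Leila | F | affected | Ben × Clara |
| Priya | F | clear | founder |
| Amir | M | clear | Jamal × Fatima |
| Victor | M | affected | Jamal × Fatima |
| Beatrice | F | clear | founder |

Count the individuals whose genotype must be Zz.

6

Obligate heterozygotes: George is affected so carries Z and passed z to Fatima (zz), so George is Zz; Tamar is affected so carries Z and received z from Kira (zz), so Tamar is Zz; Ben is affected so carries Z and received z from Kira (zz), so Ben is Zz; Clara is affected so carries Z and passed z to Marcus (zz), so Clara is Zz; Jamal is affected so carries Z and passed z to Amir (zz), so Jamal is Zz; Victor is affected so carries Z and received z from Fatima (zz), so Victor is Zz.
Every other individual is either homozygous by phenotype or has at least one consistent homozygous assignment, so the count is 6.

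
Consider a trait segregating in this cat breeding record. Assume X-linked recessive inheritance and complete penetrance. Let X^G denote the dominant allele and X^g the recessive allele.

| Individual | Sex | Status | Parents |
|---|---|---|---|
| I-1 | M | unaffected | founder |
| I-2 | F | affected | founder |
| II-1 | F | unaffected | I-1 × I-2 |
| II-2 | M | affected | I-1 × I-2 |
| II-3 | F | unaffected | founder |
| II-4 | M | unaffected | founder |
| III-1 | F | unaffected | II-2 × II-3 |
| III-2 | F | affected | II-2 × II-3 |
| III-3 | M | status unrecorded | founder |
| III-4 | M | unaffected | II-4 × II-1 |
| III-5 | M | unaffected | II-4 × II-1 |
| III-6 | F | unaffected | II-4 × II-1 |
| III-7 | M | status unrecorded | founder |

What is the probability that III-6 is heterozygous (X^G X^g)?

1/2

II-4 is unaffected, so II-4 is X^G Y.
II-1 is unaffected so carries G and received g from I-2 (X^g X^g), so II-1 is X^G X^g.
Their cross gives offspring ratios 1/2 X^G X^G : 1/2 X^G X^g. Conditioning on III-6 being unaffected, P(X^G X^g) = 1/2 / 1 = 1/2.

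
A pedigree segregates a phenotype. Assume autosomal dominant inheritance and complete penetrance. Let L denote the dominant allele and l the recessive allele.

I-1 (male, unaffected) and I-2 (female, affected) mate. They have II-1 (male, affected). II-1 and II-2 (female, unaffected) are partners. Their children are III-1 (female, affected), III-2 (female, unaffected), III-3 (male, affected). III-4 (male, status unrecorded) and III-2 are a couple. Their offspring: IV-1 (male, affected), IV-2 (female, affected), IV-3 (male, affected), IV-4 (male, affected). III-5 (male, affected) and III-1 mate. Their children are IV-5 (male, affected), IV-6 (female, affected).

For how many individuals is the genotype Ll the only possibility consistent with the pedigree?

Obligate heterozygotes: II-1 is affected so carries L and received l from I-1 (ll), so II-1 is Ll; III-1 is affected so carries L and received l from II-2 (ll), so III-1 is Ll; III-3 is affected so carries L and received l from II-2 (ll), so III-3 is Ll; IV-1 is affected so carries L and received l from III-2 (ll), so IV-1 is Ll; IV-2 is affected so carries L and received l from III-2 (ll), so IV-2 is Ll; IV-3 is affected so carries L and received l from III-2 (ll), so IV-3 is Ll; IV-4 is affected so carries L and received l from III-2 (ll), so IV-4 is Ll.
Every other individual is either homozygous by phenotype or has at least one consistent homozygous assignment, so the count is 7.

7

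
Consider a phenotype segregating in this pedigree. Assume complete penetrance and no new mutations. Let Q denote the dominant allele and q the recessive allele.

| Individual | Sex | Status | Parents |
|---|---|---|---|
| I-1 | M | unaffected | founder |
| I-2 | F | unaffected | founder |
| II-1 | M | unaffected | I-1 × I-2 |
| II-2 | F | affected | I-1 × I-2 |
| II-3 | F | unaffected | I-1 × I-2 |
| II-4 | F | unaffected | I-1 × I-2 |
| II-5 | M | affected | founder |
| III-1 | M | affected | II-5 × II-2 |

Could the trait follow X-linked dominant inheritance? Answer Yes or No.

Under X-linked dominant, II-2 (affected, female) cannot arise from I-1 (unaffected) × I-2 (unaffected).

No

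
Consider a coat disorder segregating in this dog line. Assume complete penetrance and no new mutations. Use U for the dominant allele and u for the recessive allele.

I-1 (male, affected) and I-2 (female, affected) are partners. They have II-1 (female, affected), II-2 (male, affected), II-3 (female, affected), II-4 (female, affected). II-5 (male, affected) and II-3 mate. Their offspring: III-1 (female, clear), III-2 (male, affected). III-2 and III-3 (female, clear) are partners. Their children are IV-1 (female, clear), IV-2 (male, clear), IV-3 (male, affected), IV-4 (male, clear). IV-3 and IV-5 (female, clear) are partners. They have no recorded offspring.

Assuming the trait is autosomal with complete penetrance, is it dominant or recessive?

dominant

II-5 and II-3 are both affected yet have a clear child III-1. Under a recessive model two affected parents are homozygous and every child would be affected, so the trait cannot be recessive.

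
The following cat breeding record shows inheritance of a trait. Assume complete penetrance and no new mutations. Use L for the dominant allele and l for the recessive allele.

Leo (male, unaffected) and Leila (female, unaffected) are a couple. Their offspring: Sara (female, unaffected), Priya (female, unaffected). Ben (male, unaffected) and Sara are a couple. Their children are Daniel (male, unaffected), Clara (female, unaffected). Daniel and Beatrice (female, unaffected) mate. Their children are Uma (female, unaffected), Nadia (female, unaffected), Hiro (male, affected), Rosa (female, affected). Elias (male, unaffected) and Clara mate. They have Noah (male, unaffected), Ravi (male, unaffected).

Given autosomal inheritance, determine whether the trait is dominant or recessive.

Daniel and Beatrice are both unaffected yet have an affected child Hiro. Under dominance, an affected child requires at least one affected parent, so the trait cannot be dominant.

recessive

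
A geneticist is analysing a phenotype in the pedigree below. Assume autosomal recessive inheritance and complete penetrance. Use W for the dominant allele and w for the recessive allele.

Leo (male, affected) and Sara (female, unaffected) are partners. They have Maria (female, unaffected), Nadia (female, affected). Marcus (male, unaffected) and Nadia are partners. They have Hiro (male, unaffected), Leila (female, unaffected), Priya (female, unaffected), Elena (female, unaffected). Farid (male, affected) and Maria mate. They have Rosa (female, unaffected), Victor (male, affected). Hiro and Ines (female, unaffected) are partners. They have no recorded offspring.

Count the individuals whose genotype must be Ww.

Obligate heterozygotes: Sara is unaffected so carries W and passed w to Nadia (ww), so Sara is Ww; Maria is unaffected so carries W and received w from Leo (ww), so Maria is Ww; Hiro is unaffected so carries W and received w from Nadia (ww), so Hiro is Ww; Leila is unaffected so carries W and received w from Nadia (ww), so Leila is Ww; Priya is unaffected so carries W and received w from Nadia (ww), so Priya is Ww; Elena is unaffected so carries W and received w from Nadia (ww), so Elena is Ww; Rosa is unaffected so carries W and received w from Farid (ww), so Rosa is Ww.
Every other individual is either homozygous by phenotype or has at least one consistent homozygous assignment, so the count is 7.

7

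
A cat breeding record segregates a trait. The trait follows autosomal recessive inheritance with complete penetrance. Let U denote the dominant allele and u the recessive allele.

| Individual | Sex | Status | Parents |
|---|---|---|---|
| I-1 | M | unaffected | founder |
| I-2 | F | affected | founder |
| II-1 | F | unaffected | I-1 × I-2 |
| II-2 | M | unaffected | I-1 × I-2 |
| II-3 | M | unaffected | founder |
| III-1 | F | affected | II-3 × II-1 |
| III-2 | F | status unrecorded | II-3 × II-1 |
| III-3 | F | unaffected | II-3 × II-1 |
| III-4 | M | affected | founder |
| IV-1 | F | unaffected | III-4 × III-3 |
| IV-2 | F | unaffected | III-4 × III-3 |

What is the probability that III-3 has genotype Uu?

II-3 is unaffected so carries U and passed u to III-1 (uu), so II-3 is Uu.
II-1 is unaffected so carries U and received u from I-2 (uu), so II-1 is Uu.
Their cross gives offspring ratios 1/4 UU : 1/2 Uu : 1/4 uu. Conditioning on III-3 being unaffected, P(Uu) = 1/2 / 3/4 = 2/3 before taking III-3's own offspring into account.
III-4 is affected, so III-4 is uu.
Now use III-3's offspring. Probability of each recorded status — unaffected daughter IV-1: 1/2 if III-3 is Uu, 1 if UU; unaffected daughter IV-2: 1/2 if III-3 is Uu, 1 if UU.
Bayes: P(Uu) = 2/3·1/4 / (2/3·1/4 + 1/3·1) = 1/3.

1/3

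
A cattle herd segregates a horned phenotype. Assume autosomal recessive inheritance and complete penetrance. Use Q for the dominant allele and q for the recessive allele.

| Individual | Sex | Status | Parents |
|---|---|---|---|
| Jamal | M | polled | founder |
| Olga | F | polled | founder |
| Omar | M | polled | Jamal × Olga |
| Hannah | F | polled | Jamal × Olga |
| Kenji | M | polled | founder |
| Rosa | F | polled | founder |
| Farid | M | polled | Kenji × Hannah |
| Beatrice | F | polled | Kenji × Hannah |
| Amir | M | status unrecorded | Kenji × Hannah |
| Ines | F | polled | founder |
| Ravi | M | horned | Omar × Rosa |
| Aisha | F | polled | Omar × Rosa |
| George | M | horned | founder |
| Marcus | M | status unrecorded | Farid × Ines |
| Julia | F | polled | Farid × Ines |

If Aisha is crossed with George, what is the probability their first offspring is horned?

Omar is polled so carries Q and passed q to Ravi (qq), so Omar is Qq.
Rosa is polled so carries Q and passed q to Ravi (qq), so Rosa is Qq.
Aisha is a polled offspring of Omar (Qq) × Rosa (Qq), whose cross gives 1/4 QQ : 1/2 Qq : 1/4 qq; conditioning on being polled, Aisha is QQ with probability 1/3, Qq with probability 2/3.
George is horned, so George is qq.
Summing over parental genotype combinations, P(offspring is horned) = 2/3·1/2 = 1/3.

1/3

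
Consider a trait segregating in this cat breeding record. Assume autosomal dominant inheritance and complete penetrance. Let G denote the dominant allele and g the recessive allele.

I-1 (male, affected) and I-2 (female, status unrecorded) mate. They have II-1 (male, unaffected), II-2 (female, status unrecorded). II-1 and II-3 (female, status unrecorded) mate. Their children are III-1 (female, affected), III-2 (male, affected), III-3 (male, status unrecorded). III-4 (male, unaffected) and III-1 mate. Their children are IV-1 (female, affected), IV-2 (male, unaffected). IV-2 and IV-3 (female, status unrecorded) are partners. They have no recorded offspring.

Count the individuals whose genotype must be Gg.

Obligate heterozygotes: I-1 is affected so carries G and passed g to II-1 (gg), so I-1 is Gg; III-1 is affected so carries G and received g from II-1 (gg), so III-1 is Gg; III-2 is affected so carries G and received g from II-1 (gg), so III-2 is Gg; IV-1 is affected so carries G and received g from III-4 (gg), so IV-1 is Gg.
Every other individual is either homozygous by phenotype or has at least one consistent homozygous assignment, so the count is 4.

4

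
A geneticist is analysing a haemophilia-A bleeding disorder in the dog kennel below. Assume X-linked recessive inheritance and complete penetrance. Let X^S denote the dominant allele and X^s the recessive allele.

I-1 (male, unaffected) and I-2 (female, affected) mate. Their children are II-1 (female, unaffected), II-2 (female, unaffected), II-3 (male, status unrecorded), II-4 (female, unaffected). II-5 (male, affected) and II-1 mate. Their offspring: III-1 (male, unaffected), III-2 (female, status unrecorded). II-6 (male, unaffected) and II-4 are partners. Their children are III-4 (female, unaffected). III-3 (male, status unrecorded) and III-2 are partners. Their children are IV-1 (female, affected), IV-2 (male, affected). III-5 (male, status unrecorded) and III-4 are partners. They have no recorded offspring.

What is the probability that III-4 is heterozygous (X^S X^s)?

1/2

II-6 is unaffected, so II-6 is X^S Y.
II-4 is unaffected so carries S and received s from I-2 (X^s X^s), so II-4 is X^S X^s.
Their cross gives offspring ratios 1/2 X^S X^S : 1/2 X^S X^s. Conditioning on III-4 being unaffected, P(X^S X^s) = 1/2 / 1 = 1/2.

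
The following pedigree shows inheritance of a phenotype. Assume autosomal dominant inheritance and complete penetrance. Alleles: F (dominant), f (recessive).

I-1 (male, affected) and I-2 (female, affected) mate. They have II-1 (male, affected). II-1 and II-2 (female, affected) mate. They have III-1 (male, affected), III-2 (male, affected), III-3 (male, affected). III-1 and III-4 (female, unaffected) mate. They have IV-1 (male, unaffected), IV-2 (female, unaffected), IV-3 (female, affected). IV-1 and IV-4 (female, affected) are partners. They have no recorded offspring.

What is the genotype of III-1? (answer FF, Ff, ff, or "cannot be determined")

From phenotype alone, III-1 is FF or Ff.
III-1 is affected so carries F and passed f to IV-1 (ff), so III-1 is Ff.

Ff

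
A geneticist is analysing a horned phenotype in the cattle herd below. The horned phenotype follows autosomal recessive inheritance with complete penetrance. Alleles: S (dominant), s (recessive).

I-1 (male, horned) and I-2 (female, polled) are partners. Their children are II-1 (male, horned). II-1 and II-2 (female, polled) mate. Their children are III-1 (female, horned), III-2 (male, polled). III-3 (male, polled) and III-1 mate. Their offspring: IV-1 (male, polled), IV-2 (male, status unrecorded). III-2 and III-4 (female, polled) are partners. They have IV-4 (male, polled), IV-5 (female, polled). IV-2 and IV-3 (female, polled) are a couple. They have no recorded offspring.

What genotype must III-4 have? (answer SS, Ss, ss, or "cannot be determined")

III-4's phenotype allows SS or Ss, and no parent or child forces a single allele at both positions; consistent genotype assignments exist with III-4 as SS or Ss.

cannot be determined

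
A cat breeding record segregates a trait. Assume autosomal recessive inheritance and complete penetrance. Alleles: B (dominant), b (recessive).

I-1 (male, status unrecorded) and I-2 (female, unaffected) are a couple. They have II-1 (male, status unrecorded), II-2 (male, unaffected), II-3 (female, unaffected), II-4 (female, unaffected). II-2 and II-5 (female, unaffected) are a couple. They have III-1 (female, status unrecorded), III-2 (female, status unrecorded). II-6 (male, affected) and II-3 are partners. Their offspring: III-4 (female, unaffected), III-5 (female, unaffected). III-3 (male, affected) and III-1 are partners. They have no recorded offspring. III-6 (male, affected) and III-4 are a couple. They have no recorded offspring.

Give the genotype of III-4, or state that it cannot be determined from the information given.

Bb

From phenotype alone, III-4 is BB or Bb.
III-4 is unaffected so carries B and received b from II-6 (bb), so III-4 is Bb.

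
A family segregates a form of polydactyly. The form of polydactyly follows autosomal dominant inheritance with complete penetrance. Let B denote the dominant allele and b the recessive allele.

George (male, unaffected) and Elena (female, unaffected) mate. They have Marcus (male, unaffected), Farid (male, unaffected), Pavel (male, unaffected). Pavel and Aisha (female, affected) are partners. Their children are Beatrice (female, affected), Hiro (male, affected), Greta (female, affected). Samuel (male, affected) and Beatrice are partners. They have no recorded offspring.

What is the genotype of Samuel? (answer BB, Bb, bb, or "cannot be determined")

cannot be determined

Samuel's phenotype allows BB or Bb, and no parent or child forces a single allele at both positions; consistent genotype assignments exist with Samuel as BB or Bb.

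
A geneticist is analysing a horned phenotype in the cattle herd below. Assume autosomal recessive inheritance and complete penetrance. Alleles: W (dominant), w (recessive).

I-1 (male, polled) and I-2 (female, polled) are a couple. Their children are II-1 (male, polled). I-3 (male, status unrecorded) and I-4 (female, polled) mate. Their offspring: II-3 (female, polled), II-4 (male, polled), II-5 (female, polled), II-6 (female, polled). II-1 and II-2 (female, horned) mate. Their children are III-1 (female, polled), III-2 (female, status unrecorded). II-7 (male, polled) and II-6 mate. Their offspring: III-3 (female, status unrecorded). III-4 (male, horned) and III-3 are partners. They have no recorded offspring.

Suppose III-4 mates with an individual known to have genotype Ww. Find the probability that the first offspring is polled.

III-4 is horned, so III-4 is ww.
The cross gives 1/2 Ww : 1/2 ww, so P(offspring is polled) = 1/2.

1/2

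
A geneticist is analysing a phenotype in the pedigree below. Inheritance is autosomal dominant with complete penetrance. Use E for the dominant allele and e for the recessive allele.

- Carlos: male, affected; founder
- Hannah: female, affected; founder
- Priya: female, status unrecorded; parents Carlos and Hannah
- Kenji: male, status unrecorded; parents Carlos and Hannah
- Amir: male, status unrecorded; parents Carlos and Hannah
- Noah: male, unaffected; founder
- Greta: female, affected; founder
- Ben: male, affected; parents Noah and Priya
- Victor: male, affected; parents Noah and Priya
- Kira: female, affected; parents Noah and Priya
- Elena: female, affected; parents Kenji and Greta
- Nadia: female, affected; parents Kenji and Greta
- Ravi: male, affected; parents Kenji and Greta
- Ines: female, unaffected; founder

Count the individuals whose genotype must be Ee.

Obligate heterozygotes: Ben is affected so carries E and received e from Noah (ee), so Ben is Ee; Victor is affected so carries E and received e from Noah (ee), so Victor is Ee; Kira is affected so carries E and received e from Noah (ee), so Kira is Ee.
Every other individual is either homozygous by phenotype or has at least one consistent homozygous assignment, so the count is 3.

3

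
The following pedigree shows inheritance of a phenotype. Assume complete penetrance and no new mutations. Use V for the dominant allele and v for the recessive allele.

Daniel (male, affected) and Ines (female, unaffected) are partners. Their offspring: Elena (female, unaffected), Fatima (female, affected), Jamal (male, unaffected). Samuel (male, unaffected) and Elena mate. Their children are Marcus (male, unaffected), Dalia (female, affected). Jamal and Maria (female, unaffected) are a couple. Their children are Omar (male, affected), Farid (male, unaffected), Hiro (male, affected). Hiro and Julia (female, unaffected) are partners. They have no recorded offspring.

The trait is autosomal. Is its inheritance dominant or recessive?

recessive

Samuel and Elena are both unaffected yet have an affected child Dalia. Under dominance, an affected child requires at least one affected parent, so the trait cannot be dominant.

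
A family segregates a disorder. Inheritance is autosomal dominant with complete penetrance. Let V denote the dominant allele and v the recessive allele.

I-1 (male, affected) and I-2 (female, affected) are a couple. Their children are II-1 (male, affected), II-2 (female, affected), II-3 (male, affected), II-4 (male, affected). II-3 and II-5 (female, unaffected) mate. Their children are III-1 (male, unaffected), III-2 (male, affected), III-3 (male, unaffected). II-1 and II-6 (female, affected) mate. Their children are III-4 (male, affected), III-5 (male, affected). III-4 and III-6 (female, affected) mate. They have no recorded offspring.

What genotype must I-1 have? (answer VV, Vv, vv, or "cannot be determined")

I-1's phenotype allows VV or Vv, and no parent or child forces a single allele at both positions; consistent genotype assignments exist with I-1 as VV or Vv.

cannot be determined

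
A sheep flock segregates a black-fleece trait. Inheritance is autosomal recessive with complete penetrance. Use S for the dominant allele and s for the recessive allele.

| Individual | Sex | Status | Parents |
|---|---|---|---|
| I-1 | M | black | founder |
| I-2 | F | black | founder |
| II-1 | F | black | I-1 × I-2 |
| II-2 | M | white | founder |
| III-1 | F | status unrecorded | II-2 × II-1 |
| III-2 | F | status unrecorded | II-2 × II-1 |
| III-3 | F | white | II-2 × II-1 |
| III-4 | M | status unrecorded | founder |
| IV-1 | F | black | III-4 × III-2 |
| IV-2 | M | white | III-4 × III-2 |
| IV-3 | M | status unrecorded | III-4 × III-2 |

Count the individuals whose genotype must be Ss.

Obligate heterozygotes: III-3 is white so carries S and received s from II-1 (ss), so III-3 is Ss.
Every other individual is either homozygous by phenotype or has at least one consistent homozygous assignment, so the count is 1.

1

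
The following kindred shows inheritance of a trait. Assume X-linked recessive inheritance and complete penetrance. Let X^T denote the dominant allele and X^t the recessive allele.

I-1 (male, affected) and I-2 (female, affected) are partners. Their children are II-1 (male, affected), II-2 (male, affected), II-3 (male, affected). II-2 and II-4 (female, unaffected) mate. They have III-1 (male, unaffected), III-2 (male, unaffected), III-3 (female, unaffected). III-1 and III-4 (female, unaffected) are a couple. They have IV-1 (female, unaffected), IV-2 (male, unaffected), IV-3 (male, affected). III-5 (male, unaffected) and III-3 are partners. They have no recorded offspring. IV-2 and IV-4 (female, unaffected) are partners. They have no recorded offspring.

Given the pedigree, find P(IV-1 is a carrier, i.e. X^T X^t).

1/2

III-1 is unaffected, so III-1 is X^T Y.
III-4 is unaffected so carries T and passed t to IV-3 (X^t Y), so III-4 is X^T X^t.
Their cross gives offspring ratios 1/2 X^T X^T : 1/2 X^T X^t. Conditioning on IV-1 being unaffected, P(X^T X^t) = 1/2 / 1 = 1/2.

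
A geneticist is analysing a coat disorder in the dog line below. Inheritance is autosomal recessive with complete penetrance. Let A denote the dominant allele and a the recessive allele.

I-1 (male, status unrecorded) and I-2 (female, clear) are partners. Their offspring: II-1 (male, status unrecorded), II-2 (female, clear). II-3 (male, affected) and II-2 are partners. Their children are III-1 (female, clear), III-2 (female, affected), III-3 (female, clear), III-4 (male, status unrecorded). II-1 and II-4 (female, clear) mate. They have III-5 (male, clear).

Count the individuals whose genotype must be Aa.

Obligate heterozygotes: II-2 is clear so carries A and passed a to III-2 (aa), so II-2 is Aa; III-1 is clear so carries A and received a from II-3 (aa), so III-1 is Aa; III-3 is clear so carries A and received a from II-3 (aa), so III-3 is Aa.
Every other individual is either homozygous by phenotype or has at least one consistent homozygous assignment, so the count is 3.

3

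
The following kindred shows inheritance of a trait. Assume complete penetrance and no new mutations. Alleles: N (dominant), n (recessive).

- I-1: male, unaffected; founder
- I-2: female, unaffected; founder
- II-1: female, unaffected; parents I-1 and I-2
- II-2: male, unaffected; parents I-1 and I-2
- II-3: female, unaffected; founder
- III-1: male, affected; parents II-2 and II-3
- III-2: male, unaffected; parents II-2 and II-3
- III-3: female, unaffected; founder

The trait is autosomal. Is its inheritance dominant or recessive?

II-2 and II-3 are both unaffected yet have an affected child III-1. Under dominance, an affected child requires at least one affected parent, so the trait cannot be dominant.

recessive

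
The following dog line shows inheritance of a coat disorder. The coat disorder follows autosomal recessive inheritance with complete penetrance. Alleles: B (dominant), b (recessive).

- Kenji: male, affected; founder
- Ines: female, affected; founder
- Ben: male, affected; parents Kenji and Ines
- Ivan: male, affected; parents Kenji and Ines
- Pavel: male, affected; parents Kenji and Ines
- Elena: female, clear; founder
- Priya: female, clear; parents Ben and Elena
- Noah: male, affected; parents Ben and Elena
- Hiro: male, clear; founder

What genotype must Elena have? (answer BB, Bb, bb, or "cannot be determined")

From phenotype alone, Elena is BB or Bb.
Elena is clear so carries B and passed b to Noah (bb), so Elena is Bb.

Bb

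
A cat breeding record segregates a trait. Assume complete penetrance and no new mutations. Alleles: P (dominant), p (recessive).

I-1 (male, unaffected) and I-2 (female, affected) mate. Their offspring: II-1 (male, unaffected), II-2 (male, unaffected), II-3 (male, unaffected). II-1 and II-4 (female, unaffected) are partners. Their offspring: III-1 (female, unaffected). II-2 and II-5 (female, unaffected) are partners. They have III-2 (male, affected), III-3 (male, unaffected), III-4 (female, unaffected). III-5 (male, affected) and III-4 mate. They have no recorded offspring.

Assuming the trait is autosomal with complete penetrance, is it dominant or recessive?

recessive

II-2 and II-5 are both unaffected yet have an affected child III-2. Under dominance, an affected child requires at least one affected parent, so the trait cannot be dominant.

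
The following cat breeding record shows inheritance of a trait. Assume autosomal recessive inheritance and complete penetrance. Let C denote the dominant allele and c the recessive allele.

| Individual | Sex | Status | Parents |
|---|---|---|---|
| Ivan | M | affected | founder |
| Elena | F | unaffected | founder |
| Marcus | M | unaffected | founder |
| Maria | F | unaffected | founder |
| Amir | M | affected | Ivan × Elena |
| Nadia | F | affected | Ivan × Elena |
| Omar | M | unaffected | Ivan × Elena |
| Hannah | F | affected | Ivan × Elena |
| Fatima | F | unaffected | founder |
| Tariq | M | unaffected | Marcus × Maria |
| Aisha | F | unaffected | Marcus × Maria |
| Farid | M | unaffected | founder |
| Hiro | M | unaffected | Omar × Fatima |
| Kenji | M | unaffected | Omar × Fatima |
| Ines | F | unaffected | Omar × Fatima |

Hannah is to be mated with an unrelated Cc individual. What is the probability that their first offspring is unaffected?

Hannah is affected, so Hannah is cc.
The cross gives 1/2 Cc : 1/2 cc, so P(offspring is unaffected) = 1/2.

1/2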